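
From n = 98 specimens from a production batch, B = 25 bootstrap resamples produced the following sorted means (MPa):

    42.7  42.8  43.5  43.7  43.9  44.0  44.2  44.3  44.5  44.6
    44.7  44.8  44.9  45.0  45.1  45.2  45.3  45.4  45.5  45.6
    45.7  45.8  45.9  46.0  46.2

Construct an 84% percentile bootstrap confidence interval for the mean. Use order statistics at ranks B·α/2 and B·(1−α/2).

(42.8, 45.9)

α = 0.16; lower rank = 25 × 0.080 = 2; upper rank = 25 × 0.920 = 23.
The 2nd smallest replicate is 42.8; the 23rd is 45.9.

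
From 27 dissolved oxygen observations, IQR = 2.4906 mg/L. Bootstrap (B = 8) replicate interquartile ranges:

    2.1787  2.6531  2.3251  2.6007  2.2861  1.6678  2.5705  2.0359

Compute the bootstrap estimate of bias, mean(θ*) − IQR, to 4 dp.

bias = −0.2009

mean(θ*) = (2.1787 + 2.6531 + 2.3251 + 2.6007 + 2.2861 + 1.6678 + 2.5705 + 2.0359) / 8 = 2.28974
bias = 2.28974 − 2.4906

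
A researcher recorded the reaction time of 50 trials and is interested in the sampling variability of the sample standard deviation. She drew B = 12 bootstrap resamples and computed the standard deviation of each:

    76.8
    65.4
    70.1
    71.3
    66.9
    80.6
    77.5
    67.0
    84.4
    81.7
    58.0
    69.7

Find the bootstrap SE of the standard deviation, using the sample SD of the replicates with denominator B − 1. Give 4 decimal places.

SE* = 7.8197

Bootstrap SE is the standard deviation of the 12 replicate standard deviations.
Mean of replicates: (76.8 + 65.4 + 70.1 + 71.3 + 66.9 + 80.6 + 77.5 + 67.0 + 84.4 + 81.7 + 58.0 + 69.7) / 12 = 869.40000 / 12 = 72.45000
Sum of squared deviations: (+4.35000)² + (−7.05000)² + (−2.35000)² + (−1.15000)² + (−5.55000)² + (+8.15000)² + (+5.05000)² + (−5.45000)² + (+11.95000)² + (+9.25000)² + (−14.45000)² + (−2.75000)² = 672.63000
Variance = 672.63000 / 11 = 61.14818
SE* = √61.14818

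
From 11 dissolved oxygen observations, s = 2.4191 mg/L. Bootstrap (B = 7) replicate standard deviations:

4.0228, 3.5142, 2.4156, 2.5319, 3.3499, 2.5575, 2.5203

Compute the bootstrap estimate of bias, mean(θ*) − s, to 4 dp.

bias = +0.5684

mean(θ*) = (4.0228 + 3.5142 + 2.4156 + 2.5319 + 3.3499 + 2.5575 + 2.5203) / 7 = 2.98746
bias = 2.98746 − 2.4191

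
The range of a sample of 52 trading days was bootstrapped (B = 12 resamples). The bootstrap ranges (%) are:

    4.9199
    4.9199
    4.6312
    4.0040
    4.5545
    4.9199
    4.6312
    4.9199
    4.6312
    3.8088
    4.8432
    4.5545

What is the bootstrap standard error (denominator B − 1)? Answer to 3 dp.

SE* = 0.364

Bootstrap SE is the standard deviation of the 12 replicate ranges.
Mean of replicates: (4.9199 + 4.9199 + 4.6312 + 4.0040 + 4.5545 + 4.9199 + 4.6312 + 4.9199 + 4.6312 + 3.8088 + 4.8432 + 4.5545) / 12 = 55.33820 / 12 = 4.61152
Sum of squared deviations: (+0.30838)² + (+0.30838)² + (+0.01968)² + (−0.60752)² + (−0.05702)² + (+0.30838)² + (+0.01968)² + (+0.30838)² + (+0.01968)² + (−0.80272)² + (+0.23168)² + (−0.05702)² = 1.45517
Variance = 1.45517 / 11 = 0.13229
SE* = √0.13229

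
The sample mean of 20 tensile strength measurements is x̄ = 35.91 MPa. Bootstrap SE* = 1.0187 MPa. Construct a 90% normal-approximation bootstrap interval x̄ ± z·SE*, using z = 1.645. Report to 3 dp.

Margin = 1.645 × 1.0187 = 1.6758
Interval: 35.91 ± 1.6758

(34.234, 37.586)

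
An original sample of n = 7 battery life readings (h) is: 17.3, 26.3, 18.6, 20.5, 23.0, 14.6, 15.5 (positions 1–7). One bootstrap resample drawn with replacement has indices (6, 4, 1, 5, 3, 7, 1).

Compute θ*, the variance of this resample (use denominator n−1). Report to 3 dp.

Resample values: 14.6, 20.5, 17.3, 23.0, 18.6, 15.5, 17.3.
Mean = 18.1143; sum of squared deviations = 50.3086
s² = 50.3086 / 6 = 8.3848

θ* = 8.385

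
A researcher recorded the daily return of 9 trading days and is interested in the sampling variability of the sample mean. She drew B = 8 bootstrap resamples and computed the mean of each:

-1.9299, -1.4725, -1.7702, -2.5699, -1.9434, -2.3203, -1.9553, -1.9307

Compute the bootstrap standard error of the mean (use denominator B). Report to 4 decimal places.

Bootstrap SE is the standard deviation of the 8 replicate means.
Mean of replicates: ((-1.9299) + (-1.4725) + (-1.7702) + (-2.5699) + (-1.9434) + (-2.3203) + (-1.9553) + (-1.9307)) / 8 = -15.89220 / 8 = -1.98653
Sum of squared deviations: (+0.05663)² + (+0.51403)² + (+0.21633)² + (−0.58337)² + (+0.04313)² + (−0.33377)² + (+0.03123)² + (+0.05583)² = 0.77191
Variance = 0.77191 / 8 = 0.09649
SE* = √0.09649

SE* = 0.3106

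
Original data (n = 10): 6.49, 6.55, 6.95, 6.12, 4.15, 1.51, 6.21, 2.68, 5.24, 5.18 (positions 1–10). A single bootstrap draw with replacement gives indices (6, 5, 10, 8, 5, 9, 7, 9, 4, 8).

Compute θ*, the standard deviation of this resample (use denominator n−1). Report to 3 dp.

Resample values: 1.51, 4.15, 5.18, 2.68, 4.15, 5.24, 6.21, 5.24, 6.12, 2.68.
Mean = 4.3160; sum of squared deviations = 22.5774
s² = 22.5774 / 9 = 2.5086
s = √2.5086 = 1.584

θ* = 1.584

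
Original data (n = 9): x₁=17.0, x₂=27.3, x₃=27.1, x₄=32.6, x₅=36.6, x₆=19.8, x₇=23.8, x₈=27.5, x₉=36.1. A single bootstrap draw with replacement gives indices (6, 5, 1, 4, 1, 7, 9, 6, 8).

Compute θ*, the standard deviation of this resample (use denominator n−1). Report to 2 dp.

θ* = 7.92

Resample values: 19.8, 36.6, 17.0, 32.6, 17.0, 23.8, 36.1, 19.8, 27.5.
Mean = 25.5778; sum of squared deviations = 502.2956
s² = 502.2956 / 8 = 62.7869
s = √62.7869 = 7.92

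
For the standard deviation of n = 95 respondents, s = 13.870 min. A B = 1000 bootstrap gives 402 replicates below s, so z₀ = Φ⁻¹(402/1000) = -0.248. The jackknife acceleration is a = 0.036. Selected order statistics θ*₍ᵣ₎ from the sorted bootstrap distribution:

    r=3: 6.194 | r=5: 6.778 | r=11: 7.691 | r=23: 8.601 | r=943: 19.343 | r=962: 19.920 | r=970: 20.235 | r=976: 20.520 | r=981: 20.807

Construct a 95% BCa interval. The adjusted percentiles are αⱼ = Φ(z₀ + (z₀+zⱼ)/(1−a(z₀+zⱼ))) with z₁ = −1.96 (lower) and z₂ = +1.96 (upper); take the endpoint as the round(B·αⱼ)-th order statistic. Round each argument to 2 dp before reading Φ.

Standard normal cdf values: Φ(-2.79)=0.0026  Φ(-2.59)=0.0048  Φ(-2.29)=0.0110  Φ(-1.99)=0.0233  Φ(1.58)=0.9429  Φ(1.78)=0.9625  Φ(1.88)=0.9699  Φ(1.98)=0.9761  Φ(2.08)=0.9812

Lower: z₀ + z₁ = -0.248 + (-1.960) = -2.208; 1 − a(z₀+z₁) = 1 − (0.036)(-2.208) = 1.0795; argument = -0.248 + (-2.208)/1.0795 = -2.2934 → -2.29.
α₁ = Φ(-2.29) = 0.0110; rank = round(1000 × 0.0110) = 11; θ*₍11₎ = 7.691.
Upper: z₀ + z₂ = 1.712; 1 − a(z₀+z₂) = 0.9384; argument = 1.5764 → 1.58; α₂ = 0.9429; rank = 943; θ*₍943₎ = 19.343.

(7.691, 19.343)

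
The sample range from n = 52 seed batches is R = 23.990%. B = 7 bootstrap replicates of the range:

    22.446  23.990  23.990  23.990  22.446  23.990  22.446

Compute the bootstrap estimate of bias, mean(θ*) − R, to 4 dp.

mean(θ*) = (22.446 + 23.990 + 23.990 + 23.990 + 22.446 + 23.990 + 22.446) / 7 = 23.32829
bias = 23.32829 − 23.990

bias = −0.6617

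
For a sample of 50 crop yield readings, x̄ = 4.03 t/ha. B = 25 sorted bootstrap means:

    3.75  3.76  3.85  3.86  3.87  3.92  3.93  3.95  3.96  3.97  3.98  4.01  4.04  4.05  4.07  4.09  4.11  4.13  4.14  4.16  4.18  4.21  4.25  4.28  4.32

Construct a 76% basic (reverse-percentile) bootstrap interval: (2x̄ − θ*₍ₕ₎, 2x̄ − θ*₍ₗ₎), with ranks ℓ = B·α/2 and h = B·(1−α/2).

(3.85, 4.21)

Percentile endpoints at ranks 3 and 22: θ*₍3₎ = 3.85, θ*₍22₎ = 4.21.
Basic interval reflects these around x̄:
  lower = 2 × 4.03 − 4.21 = 3.85
  upper = 2 × 4.03 − 3.85 = 4.21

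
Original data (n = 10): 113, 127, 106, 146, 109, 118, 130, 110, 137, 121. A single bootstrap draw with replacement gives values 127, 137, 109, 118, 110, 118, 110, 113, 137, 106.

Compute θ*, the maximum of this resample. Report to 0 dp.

θ* = 137

Maximum = 137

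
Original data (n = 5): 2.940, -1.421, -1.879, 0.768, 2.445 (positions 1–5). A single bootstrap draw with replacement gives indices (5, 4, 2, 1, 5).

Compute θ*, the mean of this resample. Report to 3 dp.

Resample values: 2.445, 0.768, -1.421, 2.940, 2.445.
Mean = (2.445 + 0.768 + (-1.421) + 2.940 + 2.445) / 5 = 7.1770 / 5 = 1.435

θ* = 1.435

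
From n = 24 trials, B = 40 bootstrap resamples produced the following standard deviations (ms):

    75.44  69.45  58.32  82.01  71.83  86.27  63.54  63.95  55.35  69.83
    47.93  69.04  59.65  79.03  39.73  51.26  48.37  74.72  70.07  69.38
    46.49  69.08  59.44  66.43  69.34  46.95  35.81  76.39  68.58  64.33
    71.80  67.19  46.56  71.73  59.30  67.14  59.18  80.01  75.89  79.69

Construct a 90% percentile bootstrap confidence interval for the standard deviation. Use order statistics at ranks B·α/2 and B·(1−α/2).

Sorted replicates: 35.81, 39.73, 46.49, 46.56, 46.95, 47.93, 48.37, 51.26, 55.35, 58.32, 59.18, 59.30, 59.44, 59.65, 63.54, 63.95, 64.33, 66.43, 67.14, 67.19, 68.58, 69.04, 69.08, 69.34, 69.38, 69.45, 69.83, 70.07, 71.73, 71.80, 71.83, 74.72, 75.44, 75.89, 76.39, 79.03, 79.69, 80.01, 82.01, 86.27
α = 0.10; lower rank = 40 × 0.050 = 2; upper rank = 40 × 0.950 = 38.
The 2nd smallest replicate is 39.73; the 38th is 80.01.

(39.73, 80.01)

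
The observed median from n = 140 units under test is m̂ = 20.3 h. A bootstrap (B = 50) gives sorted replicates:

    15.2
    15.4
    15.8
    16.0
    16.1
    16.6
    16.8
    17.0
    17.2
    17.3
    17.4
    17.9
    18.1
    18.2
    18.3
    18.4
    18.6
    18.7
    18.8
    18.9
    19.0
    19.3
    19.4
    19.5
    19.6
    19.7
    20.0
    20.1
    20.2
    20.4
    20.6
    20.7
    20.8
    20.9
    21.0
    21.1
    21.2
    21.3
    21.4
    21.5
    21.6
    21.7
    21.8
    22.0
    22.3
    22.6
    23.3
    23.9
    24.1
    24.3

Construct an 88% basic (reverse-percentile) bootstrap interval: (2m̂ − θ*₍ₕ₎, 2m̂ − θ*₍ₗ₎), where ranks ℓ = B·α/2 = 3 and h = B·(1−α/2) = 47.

Percentile endpoints at ranks 3 and 47: θ*₍3₎ = 15.8, θ*₍47₎ = 23.3.
Basic interval reflects these around m̂:
  lower = 2 × 20.3 − 23.3 = 17.3
  upper = 2 × 20.3 − 15.8 = 24.8

(17.3, 24.8)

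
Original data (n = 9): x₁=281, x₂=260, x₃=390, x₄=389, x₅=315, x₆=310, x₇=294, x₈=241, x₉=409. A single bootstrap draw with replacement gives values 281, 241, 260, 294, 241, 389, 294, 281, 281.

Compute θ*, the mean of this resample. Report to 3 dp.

Mean = (281 + 241 + 260 + 294 + 241 + 389 + 294 + 281 + 281) / 9 = 2562.0 / 9 = 284.667

θ* = 284.667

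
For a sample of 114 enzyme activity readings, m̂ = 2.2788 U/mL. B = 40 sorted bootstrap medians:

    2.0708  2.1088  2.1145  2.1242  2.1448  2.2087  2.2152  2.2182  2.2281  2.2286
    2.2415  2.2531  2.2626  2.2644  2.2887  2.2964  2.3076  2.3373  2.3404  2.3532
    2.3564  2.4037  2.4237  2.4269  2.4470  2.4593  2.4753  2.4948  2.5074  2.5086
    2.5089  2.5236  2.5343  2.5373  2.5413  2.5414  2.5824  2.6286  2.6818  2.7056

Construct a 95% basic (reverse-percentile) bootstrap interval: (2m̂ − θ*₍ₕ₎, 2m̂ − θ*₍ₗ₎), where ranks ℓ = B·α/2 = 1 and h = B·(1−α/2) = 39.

Percentile endpoints at ranks 1 and 39: θ*₍1₎ = 2.0708, θ*₍39₎ = 2.6818.
Basic interval reflects these around m̂:
  lower = 2 × 2.2788 − 2.6818 = 1.8758
  upper = 2 × 2.2788 − 2.0708 = 2.4868

(1.8758, 2.4868)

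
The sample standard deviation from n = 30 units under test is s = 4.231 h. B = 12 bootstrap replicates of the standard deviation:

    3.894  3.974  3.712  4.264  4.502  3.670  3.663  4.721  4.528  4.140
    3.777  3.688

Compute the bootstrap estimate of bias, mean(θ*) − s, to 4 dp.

bias = −0.1866

mean(θ*) = (3.894 + 3.974 + 3.712 + 4.264 + 4.502 + 3.670 + 3.663 + 4.721 + 4.528 + 4.140 + 3.777 + 3.688) / 12 = 4.04442
bias = 4.04442 − 4.231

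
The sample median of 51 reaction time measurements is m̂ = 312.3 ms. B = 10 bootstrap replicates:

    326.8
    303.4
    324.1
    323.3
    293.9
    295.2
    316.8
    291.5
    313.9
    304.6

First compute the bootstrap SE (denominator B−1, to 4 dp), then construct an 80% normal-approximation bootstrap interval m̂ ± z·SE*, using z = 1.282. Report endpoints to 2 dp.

(295.16, 329.44)

Mean of replicates = 309.3500; sum of squared deviations = 1608.3850; SE* = √(1608.3850/9) = 13.3682
Margin = 1.282 × 13.3682 = 17.138
Interval: 312.3 ± 17.138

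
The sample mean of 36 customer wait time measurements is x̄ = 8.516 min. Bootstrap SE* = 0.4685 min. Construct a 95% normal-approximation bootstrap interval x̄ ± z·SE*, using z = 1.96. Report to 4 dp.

Margin = 1.96 × 0.4685 = 0.91826
Interval: 8.516 ± 0.91826

(7.5977, 9.4343)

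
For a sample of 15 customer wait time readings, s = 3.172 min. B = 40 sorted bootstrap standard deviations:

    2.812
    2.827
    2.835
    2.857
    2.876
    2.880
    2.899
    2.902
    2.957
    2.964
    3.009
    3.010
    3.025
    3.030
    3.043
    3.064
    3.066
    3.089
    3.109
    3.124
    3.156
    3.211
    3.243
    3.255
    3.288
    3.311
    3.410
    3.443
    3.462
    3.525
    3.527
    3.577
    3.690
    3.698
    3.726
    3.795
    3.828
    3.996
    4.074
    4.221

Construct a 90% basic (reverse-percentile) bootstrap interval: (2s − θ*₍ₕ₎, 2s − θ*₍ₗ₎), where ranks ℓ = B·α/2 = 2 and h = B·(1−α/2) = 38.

Percentile endpoints at ranks 2 and 38: θ*₍2₎ = 2.827, θ*₍38₎ = 3.996.
Basic interval reflects these around s:
  lower = 2 × 3.172 − 3.996 = 2.348
  upper = 2 × 3.172 − 2.827 = 3.517

(2.348, 3.517)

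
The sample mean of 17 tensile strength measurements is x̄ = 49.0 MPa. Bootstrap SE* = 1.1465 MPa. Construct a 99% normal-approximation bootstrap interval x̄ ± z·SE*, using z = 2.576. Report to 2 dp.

(46.05, 51.95)

Margin = 2.576 × 1.1465 = 2.953
Interval: 49.0 ± 2.953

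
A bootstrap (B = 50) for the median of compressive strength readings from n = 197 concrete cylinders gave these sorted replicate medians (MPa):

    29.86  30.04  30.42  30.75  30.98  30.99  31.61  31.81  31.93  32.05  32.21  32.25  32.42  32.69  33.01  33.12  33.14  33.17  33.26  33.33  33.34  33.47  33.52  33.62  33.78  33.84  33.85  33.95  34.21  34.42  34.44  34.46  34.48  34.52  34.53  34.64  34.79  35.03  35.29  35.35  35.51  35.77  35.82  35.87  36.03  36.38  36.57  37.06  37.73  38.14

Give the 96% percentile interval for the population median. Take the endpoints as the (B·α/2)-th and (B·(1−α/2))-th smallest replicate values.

(29.86, 37.73)

α = 0.04; lower rank = 50 × 0.020 = 1; upper rank = 50 × 0.980 = 49.
The 1st smallest replicate is 29.86; the 49th is 37.73.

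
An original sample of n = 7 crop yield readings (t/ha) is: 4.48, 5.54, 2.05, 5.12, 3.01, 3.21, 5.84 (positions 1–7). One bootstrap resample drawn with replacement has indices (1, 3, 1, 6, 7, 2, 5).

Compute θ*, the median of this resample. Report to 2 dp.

θ* = 4.48

Resample values: 4.48, 2.05, 4.48, 3.21, 5.84, 5.54, 3.01.
Sorted: 2.05, 3.01, 3.21, 4.48, 4.48, 5.54, 5.84
Median = middle value = 4.48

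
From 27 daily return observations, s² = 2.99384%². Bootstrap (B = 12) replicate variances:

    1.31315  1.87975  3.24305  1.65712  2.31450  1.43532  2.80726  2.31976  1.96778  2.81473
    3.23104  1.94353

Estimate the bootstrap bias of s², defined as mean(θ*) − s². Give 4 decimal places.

mean(θ*) = (1.31315 + 1.87975 + 3.24305 + 1.65712 + 2.31450 + 1.43532 + 2.80726 + 2.31976 + 1.96778 + 2.81473 + 3.23104 + 1.94353) / 12 = 2.24392
bias = 2.24392 − 2.99384

bias = −0.7499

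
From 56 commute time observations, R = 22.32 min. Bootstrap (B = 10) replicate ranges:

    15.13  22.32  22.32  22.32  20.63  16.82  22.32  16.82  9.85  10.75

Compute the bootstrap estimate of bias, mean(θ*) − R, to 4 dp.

mean(θ*) = (15.13 + 22.32 + 22.32 + 22.32 + 20.63 + 16.82 + 22.32 + 16.82 + 9.85 + 10.75) / 10 = 17.92800
bias = 17.92800 − 22.32

bias = −4.3920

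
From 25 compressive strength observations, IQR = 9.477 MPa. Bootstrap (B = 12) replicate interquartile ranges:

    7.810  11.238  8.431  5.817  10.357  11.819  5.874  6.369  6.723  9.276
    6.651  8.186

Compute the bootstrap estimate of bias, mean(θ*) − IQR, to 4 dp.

bias = −1.2644

mean(θ*) = (7.810 + 11.238 + 8.431 + 5.817 + 10.357 + 11.819 + 5.874 + 6.369 + 6.723 + 9.276 + 6.651 + 8.186) / 12 = 8.21258
bias = 8.21258 − 9.477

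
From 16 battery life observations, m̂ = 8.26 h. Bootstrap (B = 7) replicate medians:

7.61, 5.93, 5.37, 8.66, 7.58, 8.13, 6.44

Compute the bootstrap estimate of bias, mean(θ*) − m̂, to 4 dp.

mean(θ*) = (7.61 + 5.93 + 5.37 + 8.66 + 7.58 + 8.13 + 6.44) / 7 = 7.10286
bias = 7.10286 − 8.26

bias = −1.1571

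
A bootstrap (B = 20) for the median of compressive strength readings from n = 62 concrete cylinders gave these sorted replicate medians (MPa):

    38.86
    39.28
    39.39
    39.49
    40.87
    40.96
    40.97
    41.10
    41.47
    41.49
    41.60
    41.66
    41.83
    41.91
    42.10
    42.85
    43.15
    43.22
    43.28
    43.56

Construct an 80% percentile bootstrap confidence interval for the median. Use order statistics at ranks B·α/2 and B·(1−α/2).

α = 0.20; lower rank = 20 × 0.100 = 2; upper rank = 20 × 0.900 = 18.
The 2nd smallest replicate is 39.28; the 18th is 43.22.

(39.28, 43.22)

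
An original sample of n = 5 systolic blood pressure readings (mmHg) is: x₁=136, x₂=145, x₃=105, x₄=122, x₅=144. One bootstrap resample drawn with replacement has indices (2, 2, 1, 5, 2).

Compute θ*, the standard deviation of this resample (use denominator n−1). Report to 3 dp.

Resample values: 145, 145, 136, 144, 145.
Mean = 143.0000; sum of squared deviations = 62.0000
s² = 62.0000 / 4 = 15.5000
s = √15.5000 = 3.937

θ* = 3.937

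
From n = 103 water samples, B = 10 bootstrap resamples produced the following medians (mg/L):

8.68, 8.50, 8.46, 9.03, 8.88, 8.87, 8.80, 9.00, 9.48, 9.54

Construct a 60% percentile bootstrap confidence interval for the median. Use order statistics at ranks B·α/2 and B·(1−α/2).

Sorted replicates: 8.46, 8.50, 8.68, 8.80, 8.87, 8.88, 9.00, 9.03, 9.48, 9.54
α = 0.40; lower rank = 10 × 0.200 = 2; upper rank = 10 × 0.800 = 8.
The 2nd smallest replicate is 8.50; the 8th is 9.03.

(8.50, 9.03)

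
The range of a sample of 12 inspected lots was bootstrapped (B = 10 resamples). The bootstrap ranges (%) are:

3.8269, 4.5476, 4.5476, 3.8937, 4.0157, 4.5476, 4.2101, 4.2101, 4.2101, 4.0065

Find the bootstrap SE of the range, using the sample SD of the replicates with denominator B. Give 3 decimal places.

SE* = 0.258

Bootstrap SE is the standard deviation of the 10 replicate ranges.
Mean of replicates: (3.8269 + 4.5476 + 4.5476 + 3.8937 + 4.0157 + 4.5476 + 4.2101 + 4.2101 + 4.2101 + 4.0065) / 10 = 42.01590 / 10 = 4.20159
Sum of squared deviations: (−0.37469)² + (+0.34601)² + (+0.34601)² + (−0.30789)² + (−0.18589)² + (+0.34601)² + (+0.00851)² + (+0.00851)² + (+0.00851)² + (−0.19509)² = 0.66719
Variance = 0.66719 / 10 = 0.06672
SE* = √0.06672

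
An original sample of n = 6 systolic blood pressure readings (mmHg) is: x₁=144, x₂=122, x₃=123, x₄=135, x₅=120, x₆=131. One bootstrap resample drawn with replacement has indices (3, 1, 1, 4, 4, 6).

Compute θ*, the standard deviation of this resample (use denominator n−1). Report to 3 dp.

θ* = 8.017

Resample values: 123, 144, 144, 135, 135, 131.
Mean = 135.3333; sum of squared deviations = 321.3333
s² = 321.3333 / 5 = 64.2667
s = √64.2667 = 8.017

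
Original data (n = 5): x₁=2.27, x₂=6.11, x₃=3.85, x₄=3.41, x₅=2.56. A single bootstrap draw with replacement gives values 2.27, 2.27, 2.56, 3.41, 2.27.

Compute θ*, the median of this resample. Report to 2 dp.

Sorted: 2.27, 2.27, 2.27, 2.56, 3.41
Median = middle value = 2.27

θ* = 2.27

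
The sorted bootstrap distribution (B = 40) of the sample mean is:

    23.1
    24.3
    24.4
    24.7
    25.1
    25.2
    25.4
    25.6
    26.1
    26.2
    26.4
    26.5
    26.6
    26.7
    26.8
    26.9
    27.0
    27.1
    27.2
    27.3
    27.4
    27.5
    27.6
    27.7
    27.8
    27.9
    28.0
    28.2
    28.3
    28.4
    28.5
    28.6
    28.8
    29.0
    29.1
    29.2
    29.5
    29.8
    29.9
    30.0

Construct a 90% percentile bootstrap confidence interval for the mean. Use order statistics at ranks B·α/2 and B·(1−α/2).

α = 0.10; lower rank = 40 × 0.050 = 2; upper rank = 40 × 0.950 = 38.
The 2nd smallest replicate is 24.3; the 38th is 29.8.

(24.3, 29.8)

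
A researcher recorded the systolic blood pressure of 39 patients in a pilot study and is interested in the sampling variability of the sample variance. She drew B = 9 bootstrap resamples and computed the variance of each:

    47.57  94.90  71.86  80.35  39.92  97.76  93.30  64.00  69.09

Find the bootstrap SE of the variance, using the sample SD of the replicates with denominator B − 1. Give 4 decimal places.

Bootstrap SE is the standard deviation of the 9 replicate variances.
Mean of replicates: (47.57 + 94.90 + 71.86 + 80.35 + 39.92 + 97.76 + 93.30 + 64.00 + 69.09) / 9 = 658.75000 / 9 = 73.19444
Sum of squared deviations: (−25.62444)² + (+21.70556)² + (−1.33444)² + (+7.15556)² + (−33.27444)² + (+24.56556)² + (+20.10556)² + (−9.19444)² + (−4.10444)² = 3396.99882
Variance = 3396.99882 / 8 = 424.62485
SE* = √424.62485

SE* = 20.6064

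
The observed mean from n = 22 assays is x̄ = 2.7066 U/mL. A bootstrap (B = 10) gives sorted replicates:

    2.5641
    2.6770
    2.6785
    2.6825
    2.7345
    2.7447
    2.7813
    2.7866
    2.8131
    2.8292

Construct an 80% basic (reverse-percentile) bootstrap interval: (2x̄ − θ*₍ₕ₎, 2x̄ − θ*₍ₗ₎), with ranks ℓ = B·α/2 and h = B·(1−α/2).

Percentile endpoints at ranks 1 and 9: θ*₍1₎ = 2.5641, θ*₍9₎ = 2.8131.
Basic interval reflects these around x̄:
  lower = 2 × 2.7066 − 2.8131 = 2.6001
  upper = 2 × 2.7066 − 2.5641 = 2.8491

(2.6001, 2.8491)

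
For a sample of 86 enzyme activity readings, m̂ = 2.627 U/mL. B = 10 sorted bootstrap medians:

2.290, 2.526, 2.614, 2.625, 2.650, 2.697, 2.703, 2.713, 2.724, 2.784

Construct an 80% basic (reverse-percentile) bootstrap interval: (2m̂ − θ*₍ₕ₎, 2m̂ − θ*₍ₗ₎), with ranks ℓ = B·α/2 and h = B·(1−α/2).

(2.530, 2.964)

Percentile endpoints at ranks 1 and 9: θ*₍1₎ = 2.290, θ*₍9₎ = 2.724.
Basic interval reflects these around m̂:
  lower = 2 × 2.627 − 2.724 = 2.530
  upper = 2 × 2.627 − 2.290 = 2.964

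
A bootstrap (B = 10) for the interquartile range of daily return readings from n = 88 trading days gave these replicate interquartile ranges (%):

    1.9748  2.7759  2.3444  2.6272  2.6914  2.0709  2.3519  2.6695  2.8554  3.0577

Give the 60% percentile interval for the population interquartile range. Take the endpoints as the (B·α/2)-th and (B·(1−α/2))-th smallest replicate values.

(2.0709, 2.7759)

Sorted replicates: 1.9748, 2.0709, 2.3444, 2.3519, 2.6272, 2.6695, 2.6914, 2.7759, 2.8554, 3.0577
α = 0.40; lower rank = 10 × 0.200 = 2; upper rank = 10 × 0.800 = 8.
The 2nd smallest replicate is 2.0709; the 8th is 2.7759.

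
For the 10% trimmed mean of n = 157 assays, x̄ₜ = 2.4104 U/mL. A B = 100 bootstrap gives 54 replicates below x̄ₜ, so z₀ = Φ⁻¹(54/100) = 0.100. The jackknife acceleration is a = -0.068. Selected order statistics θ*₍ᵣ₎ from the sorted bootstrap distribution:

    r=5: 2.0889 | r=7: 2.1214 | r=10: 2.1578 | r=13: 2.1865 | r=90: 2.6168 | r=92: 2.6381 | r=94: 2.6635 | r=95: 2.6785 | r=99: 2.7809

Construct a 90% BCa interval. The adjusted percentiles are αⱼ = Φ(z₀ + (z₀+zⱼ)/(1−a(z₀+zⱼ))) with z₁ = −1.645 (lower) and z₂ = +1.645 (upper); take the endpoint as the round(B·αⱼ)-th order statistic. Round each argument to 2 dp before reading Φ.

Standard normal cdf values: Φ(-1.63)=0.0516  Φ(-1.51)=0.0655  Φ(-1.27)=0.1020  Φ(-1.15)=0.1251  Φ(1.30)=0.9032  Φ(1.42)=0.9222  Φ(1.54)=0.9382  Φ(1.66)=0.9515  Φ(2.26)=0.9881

Lower: z₀ + z₁ = 0.100 + (-1.645) = -1.545; 1 − a(z₀+z₁) = 1 − (-0.068)(-1.545) = 0.8949; argument = 0.100 + (-1.545)/0.8949 = -1.6264 → -1.63.
α₁ = Φ(-1.63) = 0.0516; rank = round(100 × 0.0516) = 5; θ*₍5₎ = 2.0889.
Upper: z₀ + z₂ = 1.745; 1 − a(z₀+z₂) = 1.1187; argument = 1.6599 → 1.66; α₂ = 0.9515; rank = 95; θ*₍95₎ = 2.6785.

(2.0889, 2.6785)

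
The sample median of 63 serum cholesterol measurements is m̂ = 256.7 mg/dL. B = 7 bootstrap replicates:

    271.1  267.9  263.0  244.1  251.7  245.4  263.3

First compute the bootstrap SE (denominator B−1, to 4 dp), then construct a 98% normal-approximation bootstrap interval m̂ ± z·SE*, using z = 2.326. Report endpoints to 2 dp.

(231.32, 282.08)

Mean of replicates = 258.0714; sum of squared deviations = 714.3343; SE* = √(714.3343/6) = 10.9113
Margin = 2.326 × 10.9113 = 25.380
Interval: 256.7 ± 25.380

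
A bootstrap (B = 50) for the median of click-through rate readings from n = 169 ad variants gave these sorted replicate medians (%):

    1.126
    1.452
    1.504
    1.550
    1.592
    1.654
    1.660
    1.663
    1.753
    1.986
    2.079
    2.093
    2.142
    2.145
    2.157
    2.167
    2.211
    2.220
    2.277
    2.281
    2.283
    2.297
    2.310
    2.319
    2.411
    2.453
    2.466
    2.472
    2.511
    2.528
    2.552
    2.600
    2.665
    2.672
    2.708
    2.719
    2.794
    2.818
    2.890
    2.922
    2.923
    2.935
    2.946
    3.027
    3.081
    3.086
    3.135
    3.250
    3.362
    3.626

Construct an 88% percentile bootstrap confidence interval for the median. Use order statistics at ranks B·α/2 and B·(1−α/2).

α = 0.12; lower rank = 50 × 0.060 = 3; upper rank = 50 × 0.940 = 47.
The 3rd smallest replicate is 1.504; the 47th is 3.135.

(1.504, 3.135)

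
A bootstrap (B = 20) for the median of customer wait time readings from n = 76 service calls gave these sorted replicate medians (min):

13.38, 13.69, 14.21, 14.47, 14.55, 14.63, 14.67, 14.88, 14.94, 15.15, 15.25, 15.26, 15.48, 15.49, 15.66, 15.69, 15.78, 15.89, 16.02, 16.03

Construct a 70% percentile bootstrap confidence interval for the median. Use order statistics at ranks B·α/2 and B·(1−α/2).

(14.21, 15.78)

α = 0.30; lower rank = 20 × 0.150 = 3; upper rank = 20 × 0.850 = 17.
The 3rd smallest replicate is 14.21; the 17th is 15.78.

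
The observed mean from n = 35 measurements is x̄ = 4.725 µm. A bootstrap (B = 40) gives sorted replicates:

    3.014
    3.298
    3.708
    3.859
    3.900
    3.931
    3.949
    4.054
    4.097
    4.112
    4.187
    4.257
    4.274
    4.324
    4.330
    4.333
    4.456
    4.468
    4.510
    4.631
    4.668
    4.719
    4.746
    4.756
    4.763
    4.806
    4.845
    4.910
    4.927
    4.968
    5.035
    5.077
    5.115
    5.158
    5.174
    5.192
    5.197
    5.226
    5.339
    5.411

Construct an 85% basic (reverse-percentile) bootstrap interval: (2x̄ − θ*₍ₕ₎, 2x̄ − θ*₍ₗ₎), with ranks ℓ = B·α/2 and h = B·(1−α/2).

Percentile endpoints at ranks 3 and 37: θ*₍3₎ = 3.708, θ*₍37₎ = 5.197.
Basic interval reflects these around x̄:
  lower = 2 × 4.725 − 5.197 = 4.253
  upper = 2 × 4.725 − 3.708 = 5.742

(4.253, 5.742)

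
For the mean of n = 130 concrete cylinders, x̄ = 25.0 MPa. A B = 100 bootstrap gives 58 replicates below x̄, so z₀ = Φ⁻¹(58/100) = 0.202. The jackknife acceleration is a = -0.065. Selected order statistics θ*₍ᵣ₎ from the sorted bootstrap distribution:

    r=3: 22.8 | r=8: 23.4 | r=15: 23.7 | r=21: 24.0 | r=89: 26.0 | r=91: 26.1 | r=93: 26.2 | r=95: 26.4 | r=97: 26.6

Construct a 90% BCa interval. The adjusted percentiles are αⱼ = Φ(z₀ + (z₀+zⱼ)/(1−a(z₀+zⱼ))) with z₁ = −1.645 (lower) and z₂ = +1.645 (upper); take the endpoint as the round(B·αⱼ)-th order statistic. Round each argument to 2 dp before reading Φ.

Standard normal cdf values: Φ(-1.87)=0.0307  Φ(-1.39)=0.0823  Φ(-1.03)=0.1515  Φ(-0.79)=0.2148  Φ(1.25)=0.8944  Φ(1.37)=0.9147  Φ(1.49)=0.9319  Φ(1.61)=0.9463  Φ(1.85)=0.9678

Lower: z₀ + z₁ = 0.202 + (-1.645) = -1.443; 1 − a(z₀+z₁) = 1 − (-0.065)(-1.443) = 0.9062; argument = 0.202 + (-1.443)/0.9062 = -1.3904 → -1.39.
α₁ = Φ(-1.39) = 0.0823; rank = round(100 × 0.0823) = 8; θ*₍8₎ = 23.4.
Upper: z₀ + z₂ = 1.847; 1 − a(z₀+z₂) = 1.1201; argument = 1.8510 → 1.85; α₂ = 0.9678; rank = 97; θ*₍97₎ = 26.6.

(23.4, 26.6)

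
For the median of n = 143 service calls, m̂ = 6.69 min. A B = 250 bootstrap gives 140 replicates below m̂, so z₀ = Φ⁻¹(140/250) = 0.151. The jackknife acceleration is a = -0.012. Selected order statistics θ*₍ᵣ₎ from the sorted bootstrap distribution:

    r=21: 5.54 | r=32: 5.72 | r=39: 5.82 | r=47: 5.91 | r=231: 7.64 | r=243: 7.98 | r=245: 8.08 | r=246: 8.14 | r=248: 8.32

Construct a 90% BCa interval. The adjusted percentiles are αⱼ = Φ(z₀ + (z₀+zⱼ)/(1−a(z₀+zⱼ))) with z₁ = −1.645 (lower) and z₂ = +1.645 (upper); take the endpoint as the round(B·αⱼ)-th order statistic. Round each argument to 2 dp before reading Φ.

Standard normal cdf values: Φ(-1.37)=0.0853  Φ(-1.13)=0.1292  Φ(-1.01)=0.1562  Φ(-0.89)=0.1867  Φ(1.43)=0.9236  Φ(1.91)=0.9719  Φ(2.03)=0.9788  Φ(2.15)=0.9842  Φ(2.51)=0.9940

Lower: z₀ + z₁ = 0.151 + (-1.645) = -1.494; 1 − a(z₀+z₁) = 1 − (-0.012)(-1.494) = 0.9821; argument = 0.151 + (-1.494)/0.9821 = -1.3703 → -1.37.
α₁ = Φ(-1.37) = 0.0853; rank = round(250 × 0.0853) = 21; θ*₍21₎ = 5.54.
Upper: z₀ + z₂ = 1.796; 1 − a(z₀+z₂) = 1.0216; argument = 1.9091 → 1.91; α₂ = 0.9719; rank = 243; θ*₍243₎ = 7.98.

(5.54, 7.98)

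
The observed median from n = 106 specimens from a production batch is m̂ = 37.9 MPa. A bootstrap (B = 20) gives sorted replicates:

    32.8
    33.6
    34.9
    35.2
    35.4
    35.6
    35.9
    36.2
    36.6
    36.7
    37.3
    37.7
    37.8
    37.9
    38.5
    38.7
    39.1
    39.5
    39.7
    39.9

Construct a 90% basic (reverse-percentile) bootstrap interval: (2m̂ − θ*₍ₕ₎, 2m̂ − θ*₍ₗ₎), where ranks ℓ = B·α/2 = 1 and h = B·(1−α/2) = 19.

(36.1, 43.0)

Percentile endpoints at ranks 1 and 19: θ*₍1₎ = 32.8, θ*₍19₎ = 39.7.
Basic interval reflects these around m̂:
  lower = 2 × 37.9 − 39.7 = 36.1
  upper = 2 × 37.9 − 32.8 = 43.0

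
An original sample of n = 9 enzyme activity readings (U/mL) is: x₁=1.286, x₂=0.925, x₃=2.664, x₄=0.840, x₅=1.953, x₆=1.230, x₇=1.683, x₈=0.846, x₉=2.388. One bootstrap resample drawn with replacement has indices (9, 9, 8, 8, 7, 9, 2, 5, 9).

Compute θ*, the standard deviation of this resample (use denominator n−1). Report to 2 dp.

Resample values: 2.388, 2.388, 0.846, 0.846, 1.683, 2.388, 0.925, 1.953, 2.388.
Mean = 1.7561; sum of squared deviations = 3.9886
s² = 3.9886 / 8 = 0.4986
s = √0.4986 = 0.71

θ* = 0.71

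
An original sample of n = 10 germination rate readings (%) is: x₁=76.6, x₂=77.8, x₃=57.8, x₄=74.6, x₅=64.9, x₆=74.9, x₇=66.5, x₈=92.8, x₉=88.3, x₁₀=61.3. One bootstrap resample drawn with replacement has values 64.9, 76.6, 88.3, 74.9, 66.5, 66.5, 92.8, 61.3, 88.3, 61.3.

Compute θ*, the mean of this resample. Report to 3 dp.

θ* = 74.140

Mean = (64.9 + 76.6 + 88.3 + 74.9 + 66.5 + 66.5 + 92.8 + 61.3 + 88.3 + 61.3) / 10 = 741.40 / 10 = 74.140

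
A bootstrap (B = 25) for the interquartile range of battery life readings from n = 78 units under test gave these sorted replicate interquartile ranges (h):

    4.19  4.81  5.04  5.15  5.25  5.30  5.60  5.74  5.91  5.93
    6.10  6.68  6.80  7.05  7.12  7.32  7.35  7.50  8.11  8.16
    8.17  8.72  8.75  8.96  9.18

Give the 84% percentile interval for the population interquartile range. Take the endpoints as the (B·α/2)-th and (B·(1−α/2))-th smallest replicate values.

α = 0.16; lower rank = 25 × 0.080 = 2; upper rank = 25 × 0.920 = 23.
The 2nd smallest replicate is 4.81; the 23rd is 8.75.

(4.81, 8.75)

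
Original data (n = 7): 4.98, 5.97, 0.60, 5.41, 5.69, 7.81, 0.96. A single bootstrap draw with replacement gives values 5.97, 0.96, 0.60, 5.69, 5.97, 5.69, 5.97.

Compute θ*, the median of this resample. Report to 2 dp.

θ* = 5.69

Sorted: 0.60, 0.96, 5.69, 5.69, 5.97, 5.97, 5.97
Median = middle value = 5.69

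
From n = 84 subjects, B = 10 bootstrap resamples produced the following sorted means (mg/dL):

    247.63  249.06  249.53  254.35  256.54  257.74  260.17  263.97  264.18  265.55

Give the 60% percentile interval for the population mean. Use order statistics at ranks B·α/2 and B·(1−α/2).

α = 0.40; lower rank = 10 × 0.200 = 2; upper rank = 10 × 0.800 = 8.
The 2nd smallest replicate is 249.06; the 8th is 263.97.

(249.06, 263.97)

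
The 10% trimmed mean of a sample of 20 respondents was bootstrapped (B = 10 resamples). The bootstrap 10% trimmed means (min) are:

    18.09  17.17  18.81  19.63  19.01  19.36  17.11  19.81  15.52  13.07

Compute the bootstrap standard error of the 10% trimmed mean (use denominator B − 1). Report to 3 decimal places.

SE* = 2.130

Bootstrap SE is the standard deviation of the 10 replicate 10% trimmed means.
Mean of replicates: (18.09 + 17.17 + 18.81 + 19.63 + 19.01 + 19.36 + 17.11 + 19.81 + 15.52 + 13.07) / 10 = 177.5800 / 10 = 17.7580
Sum of squared deviations: (+0.3320)² + (−0.5880)² + (+1.0520)² + (+1.8720)² + (+1.2520)² + (+1.6020)² + (−0.6480)² + (+2.0520)² + (−2.2380)² + (−4.6880)² = 40.8176
Variance = 40.8176 / 9 = 4.5353
SE* = √4.5353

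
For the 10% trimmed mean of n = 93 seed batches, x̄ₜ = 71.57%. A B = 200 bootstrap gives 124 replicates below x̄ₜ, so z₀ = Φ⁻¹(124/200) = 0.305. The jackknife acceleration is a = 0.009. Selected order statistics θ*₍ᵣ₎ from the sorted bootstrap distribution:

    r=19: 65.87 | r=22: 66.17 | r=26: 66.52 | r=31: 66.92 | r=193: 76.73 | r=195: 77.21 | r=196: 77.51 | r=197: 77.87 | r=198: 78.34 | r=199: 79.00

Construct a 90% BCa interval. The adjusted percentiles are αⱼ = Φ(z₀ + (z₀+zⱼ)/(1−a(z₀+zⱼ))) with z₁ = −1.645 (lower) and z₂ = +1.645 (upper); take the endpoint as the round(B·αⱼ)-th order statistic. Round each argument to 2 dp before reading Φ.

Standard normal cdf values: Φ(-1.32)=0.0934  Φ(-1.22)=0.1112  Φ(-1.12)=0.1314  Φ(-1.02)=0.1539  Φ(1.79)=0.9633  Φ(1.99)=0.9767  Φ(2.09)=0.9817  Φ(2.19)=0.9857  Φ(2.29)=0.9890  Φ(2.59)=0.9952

(66.92, 78.34)

Lower: z₀ + z₁ = 0.305 + (-1.645) = -1.340; 1 − a(z₀+z₁) = 1 − (0.009)(-1.340) = 1.0121; argument = 0.305 + (-1.340)/1.0121 = -1.0190 → -1.02.
α₁ = Φ(-1.02) = 0.1539; rank = round(200 × 0.1539) = 31; θ*₍31₎ = 66.92.
Upper: z₀ + z₂ = 1.950; 1 − a(z₀+z₂) = 0.9825; argument = 2.2898 → 2.29; α₂ = 0.9890; rank = 198; θ*₍198₎ = 78.34.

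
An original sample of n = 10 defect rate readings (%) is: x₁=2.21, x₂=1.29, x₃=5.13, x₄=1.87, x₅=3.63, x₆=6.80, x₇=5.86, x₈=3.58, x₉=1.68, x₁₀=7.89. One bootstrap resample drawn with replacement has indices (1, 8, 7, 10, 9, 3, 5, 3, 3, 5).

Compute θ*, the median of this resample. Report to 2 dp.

θ* = 4.38

Resample values: 2.21, 3.58, 5.86, 7.89, 1.68, 5.13, 3.63, 5.13, 5.13, 3.63.
Sorted: 1.68, 2.21, 3.58, 3.63, 3.63, 5.13, 5.13, 5.13, 5.86, 7.89
Median = average of the two middle values = 4.38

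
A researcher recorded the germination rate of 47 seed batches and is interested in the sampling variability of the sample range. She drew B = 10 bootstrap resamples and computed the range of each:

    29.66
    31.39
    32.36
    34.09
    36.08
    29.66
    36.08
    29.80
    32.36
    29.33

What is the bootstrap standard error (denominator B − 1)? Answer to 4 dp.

Bootstrap SE is the standard deviation of the 10 replicate ranges.
Mean of replicates: (29.66 + 31.39 + 32.36 + 34.09 + 36.08 + 29.66 + 36.08 + 29.80 + 32.36 + 29.33) / 10 = 320.81000 / 10 = 32.08100
Sum of squared deviations: (−2.42100)² + (−0.69100)² + (+0.27900)² + (+2.00900)² + (+3.99900)² + (−2.42100)² + (+3.99900)² + (−2.28100)² + (+0.27900)² + (−2.75100)² = 61.14669
Variance = 61.14669 / 9 = 6.79408
SE* = √6.79408

SE* = 2.6065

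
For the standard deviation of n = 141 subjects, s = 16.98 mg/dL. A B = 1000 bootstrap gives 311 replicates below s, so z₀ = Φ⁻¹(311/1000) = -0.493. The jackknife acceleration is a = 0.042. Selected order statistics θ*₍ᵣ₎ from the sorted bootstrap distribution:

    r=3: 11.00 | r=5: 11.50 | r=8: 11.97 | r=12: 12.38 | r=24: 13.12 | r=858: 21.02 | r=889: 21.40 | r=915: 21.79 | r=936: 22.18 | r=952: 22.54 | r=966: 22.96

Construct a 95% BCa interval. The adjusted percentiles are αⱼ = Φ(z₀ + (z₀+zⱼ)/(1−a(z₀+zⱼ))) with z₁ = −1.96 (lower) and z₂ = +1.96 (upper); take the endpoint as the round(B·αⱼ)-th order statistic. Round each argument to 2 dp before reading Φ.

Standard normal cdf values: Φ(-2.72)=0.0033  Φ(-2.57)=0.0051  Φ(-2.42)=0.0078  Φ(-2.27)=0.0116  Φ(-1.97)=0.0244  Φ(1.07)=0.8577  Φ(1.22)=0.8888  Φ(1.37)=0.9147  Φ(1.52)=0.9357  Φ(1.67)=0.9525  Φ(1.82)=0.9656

Lower: z₀ + z₁ = -0.493 + (-1.960) = -2.453; 1 − a(z₀+z₁) = 1 − (0.042)(-2.453) = 1.1030; argument = -0.493 + (-2.453)/1.1030 = -2.7169 → -2.72.
α₁ = Φ(-2.72) = 0.0033; rank = round(1000 × 0.0033) = 3; θ*₍3₎ = 11.00.
Upper: z₀ + z₂ = 1.467; 1 − a(z₀+z₂) = 0.9384; argument = 1.0703 → 1.07; α₂ = 0.8577; rank = 858; θ*₍858₎ = 21.02.

(11.00, 21.02)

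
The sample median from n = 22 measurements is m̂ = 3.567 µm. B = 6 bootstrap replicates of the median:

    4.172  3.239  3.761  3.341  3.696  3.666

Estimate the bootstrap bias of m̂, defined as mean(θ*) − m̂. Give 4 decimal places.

mean(θ*) = (4.172 + 3.239 + 3.761 + 3.341 + 3.696 + 3.666) / 6 = 3.64583
bias = 3.64583 − 3.567

bias = +0.0788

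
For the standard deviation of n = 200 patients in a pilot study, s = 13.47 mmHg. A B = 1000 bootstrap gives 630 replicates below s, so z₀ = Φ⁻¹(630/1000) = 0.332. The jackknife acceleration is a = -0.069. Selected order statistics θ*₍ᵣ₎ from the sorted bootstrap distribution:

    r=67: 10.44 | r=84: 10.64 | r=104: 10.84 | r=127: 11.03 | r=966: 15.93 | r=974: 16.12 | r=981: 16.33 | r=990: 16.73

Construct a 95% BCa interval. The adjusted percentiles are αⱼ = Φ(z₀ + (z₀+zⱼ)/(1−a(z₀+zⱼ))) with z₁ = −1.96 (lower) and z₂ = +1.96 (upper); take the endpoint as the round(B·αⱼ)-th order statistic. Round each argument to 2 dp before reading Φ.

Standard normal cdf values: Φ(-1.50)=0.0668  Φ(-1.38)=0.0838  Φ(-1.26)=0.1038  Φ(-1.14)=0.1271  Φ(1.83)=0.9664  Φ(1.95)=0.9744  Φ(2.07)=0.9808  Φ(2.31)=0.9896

(10.44, 16.73)

Lower: z₀ + z₁ = 0.332 + (-1.960) = -1.628; 1 − a(z₀+z₁) = 1 − (-0.069)(-1.628) = 0.8877; argument = 0.332 + (-1.628)/0.8877 = -1.5020 → -1.50.
α₁ = Φ(-1.50) = 0.0668; rank = round(1000 × 0.0668) = 67; θ*₍67₎ = 10.44.
Upper: z₀ + z₂ = 2.292; 1 − a(z₀+z₂) = 1.1581; argument = 2.3110 → 2.31; α₂ = 0.9896; rank = 990; θ*₍990₎ = 16.73.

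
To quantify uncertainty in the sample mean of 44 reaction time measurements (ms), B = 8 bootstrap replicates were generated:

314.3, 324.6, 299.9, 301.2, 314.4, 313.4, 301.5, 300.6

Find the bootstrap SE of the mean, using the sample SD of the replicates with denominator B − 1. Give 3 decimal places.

Bootstrap SE is the standard deviation of the 8 replicate means.
Mean of replicates: (314.3 + 324.6 + 299.9 + 301.2 + 314.4 + 313.4 + 301.5 + 300.6) / 8 = 2469.9000 / 8 = 308.7375
Sum of squared deviations: (+5.5625)² + (+15.8625)² + (−8.8375)² + (−7.5375)² + (+5.6625)² + (+4.6625)² + (−7.2375)² + (−8.1375)² = 589.8788
Variance = 589.8788 / 7 = 84.2684
SE* = √84.2684

SE* = 9.180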